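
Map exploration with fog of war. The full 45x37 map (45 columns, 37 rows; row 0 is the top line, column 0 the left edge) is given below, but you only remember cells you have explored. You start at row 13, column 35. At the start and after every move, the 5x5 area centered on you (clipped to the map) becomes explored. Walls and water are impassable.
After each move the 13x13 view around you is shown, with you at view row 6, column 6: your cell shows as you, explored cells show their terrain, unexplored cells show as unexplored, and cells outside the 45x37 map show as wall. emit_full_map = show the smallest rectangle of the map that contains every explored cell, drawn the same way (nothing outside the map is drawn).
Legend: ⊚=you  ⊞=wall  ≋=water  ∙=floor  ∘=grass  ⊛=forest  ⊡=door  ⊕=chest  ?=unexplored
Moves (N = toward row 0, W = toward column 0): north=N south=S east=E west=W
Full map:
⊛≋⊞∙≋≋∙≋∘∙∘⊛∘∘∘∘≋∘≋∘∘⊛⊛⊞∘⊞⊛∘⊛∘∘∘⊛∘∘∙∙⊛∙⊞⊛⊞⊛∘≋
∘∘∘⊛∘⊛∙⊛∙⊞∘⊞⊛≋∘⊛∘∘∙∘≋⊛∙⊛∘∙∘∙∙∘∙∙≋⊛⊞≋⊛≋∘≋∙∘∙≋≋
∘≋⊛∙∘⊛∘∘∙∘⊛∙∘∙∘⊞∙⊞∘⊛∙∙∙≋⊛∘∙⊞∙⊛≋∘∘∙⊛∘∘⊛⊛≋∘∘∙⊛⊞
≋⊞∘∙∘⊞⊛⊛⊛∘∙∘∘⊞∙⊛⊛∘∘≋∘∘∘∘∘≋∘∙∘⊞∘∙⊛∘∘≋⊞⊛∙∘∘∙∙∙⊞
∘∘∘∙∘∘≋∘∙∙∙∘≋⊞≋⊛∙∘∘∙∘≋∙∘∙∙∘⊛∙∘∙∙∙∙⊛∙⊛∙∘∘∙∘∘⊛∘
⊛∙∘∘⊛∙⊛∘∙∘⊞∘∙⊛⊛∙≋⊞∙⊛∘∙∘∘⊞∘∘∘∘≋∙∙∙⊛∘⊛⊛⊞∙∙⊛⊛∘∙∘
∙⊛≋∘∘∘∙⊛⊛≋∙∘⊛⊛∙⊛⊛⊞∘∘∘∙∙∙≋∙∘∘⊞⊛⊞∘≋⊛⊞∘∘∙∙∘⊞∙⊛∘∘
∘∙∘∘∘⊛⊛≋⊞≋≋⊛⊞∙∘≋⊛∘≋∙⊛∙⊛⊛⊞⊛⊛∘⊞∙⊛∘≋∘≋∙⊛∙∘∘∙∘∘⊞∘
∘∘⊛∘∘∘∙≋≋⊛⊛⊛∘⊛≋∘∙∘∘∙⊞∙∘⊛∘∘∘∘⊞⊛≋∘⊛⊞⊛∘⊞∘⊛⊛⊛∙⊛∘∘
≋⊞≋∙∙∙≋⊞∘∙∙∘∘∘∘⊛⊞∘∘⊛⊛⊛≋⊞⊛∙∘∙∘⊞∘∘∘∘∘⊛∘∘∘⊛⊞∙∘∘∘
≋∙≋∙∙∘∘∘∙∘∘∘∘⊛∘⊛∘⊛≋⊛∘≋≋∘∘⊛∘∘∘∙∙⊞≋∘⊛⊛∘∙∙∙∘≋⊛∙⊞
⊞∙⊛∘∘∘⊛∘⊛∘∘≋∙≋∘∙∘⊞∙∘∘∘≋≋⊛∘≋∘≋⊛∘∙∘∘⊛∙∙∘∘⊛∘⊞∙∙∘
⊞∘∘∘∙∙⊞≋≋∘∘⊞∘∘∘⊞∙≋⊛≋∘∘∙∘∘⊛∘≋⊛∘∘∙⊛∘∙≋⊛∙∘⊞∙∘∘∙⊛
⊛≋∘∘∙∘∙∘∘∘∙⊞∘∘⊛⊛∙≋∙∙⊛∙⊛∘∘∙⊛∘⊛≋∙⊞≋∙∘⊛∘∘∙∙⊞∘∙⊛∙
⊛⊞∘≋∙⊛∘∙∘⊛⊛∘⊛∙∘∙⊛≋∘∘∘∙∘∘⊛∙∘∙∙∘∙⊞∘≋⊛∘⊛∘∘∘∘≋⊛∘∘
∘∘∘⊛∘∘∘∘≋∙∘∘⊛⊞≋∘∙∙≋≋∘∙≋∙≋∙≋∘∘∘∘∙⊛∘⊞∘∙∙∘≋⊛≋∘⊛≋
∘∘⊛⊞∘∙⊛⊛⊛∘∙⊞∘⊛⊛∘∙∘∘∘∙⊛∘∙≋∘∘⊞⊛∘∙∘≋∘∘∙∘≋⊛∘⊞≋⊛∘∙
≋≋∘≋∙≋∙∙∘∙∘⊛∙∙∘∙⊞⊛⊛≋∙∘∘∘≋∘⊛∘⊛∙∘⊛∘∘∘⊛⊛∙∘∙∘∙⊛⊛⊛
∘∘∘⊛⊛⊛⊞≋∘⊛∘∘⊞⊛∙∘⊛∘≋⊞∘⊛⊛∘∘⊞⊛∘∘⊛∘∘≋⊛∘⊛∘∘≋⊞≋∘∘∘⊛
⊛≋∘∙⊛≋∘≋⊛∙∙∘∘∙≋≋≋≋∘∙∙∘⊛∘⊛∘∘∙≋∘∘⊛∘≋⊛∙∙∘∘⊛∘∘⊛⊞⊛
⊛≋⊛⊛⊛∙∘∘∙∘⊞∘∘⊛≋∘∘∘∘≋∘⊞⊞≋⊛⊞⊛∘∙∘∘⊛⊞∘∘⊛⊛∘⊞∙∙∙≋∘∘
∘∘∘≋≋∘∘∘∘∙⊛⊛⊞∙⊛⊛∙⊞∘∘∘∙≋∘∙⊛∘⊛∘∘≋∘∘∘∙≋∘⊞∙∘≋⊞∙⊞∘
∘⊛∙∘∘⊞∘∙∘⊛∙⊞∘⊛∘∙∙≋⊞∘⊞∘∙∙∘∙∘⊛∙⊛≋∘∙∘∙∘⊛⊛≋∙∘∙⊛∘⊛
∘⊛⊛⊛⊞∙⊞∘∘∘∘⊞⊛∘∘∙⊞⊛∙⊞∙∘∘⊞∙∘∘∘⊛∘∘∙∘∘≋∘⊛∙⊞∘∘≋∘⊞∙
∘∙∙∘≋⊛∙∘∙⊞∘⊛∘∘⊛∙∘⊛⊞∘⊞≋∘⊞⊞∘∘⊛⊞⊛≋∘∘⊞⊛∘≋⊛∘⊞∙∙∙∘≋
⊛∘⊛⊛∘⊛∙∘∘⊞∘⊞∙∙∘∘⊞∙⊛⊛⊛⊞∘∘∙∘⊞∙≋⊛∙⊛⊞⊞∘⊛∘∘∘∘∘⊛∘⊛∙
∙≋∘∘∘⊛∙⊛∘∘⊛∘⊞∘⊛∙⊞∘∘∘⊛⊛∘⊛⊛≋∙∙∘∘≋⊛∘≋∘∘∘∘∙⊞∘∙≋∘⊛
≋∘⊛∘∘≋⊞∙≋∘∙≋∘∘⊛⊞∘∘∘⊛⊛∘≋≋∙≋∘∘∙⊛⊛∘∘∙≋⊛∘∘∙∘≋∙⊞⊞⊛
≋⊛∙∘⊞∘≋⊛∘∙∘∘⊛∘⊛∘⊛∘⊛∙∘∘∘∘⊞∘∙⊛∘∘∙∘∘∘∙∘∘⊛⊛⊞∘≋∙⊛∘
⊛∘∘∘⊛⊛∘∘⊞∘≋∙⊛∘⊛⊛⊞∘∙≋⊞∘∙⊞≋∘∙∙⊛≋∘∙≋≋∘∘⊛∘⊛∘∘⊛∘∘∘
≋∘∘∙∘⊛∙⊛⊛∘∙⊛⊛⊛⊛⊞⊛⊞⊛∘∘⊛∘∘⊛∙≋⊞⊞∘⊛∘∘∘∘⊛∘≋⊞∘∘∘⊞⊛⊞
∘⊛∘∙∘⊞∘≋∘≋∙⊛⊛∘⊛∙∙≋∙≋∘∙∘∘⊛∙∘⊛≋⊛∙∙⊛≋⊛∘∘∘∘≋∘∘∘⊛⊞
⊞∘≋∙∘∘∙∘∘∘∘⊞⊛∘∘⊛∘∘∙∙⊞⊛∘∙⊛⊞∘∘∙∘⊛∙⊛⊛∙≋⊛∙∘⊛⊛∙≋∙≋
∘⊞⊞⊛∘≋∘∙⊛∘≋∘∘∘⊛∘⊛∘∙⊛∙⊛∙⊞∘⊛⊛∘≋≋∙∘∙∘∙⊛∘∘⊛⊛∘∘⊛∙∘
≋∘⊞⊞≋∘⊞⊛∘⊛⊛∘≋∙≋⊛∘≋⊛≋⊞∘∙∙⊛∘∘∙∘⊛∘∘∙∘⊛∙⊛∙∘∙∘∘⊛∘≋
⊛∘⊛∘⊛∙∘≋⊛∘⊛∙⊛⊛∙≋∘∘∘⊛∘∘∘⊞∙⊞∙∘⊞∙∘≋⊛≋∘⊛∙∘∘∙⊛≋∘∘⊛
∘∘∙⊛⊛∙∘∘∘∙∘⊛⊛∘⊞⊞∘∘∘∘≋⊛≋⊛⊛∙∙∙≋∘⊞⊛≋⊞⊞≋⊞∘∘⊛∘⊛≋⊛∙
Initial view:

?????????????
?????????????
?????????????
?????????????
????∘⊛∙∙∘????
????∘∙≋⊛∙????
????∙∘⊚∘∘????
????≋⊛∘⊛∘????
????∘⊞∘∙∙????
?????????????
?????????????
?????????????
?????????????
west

?????????????
?????????????
?????????????
?????????????
????∘∘⊛∙∙∘???
????⊛∘∙≋⊛∙???
????≋∙⊚⊛∘∘???
????∘≋⊛∘⊛∘???
????⊛∘⊞∘∙∙???
?????????????
?????????????
?????????????
?????????????

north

?????????????
?????????????
?????????????
?????????????
????≋∘⊛⊛∘????
????∘∘⊛∙∙∘???
????⊛∘⊚≋⊛∙???
????≋∙∘⊛∘∘???
????∘≋⊛∘⊛∘???
????⊛∘⊞∘∙∙???
?????????????
?????????????
?????????????

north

?????????????
?????????????
?????????????
?????????????
????∘∘∘⊛∘????
????≋∘⊛⊛∘????
????∘∘⊚∙∙∘???
????⊛∘∙≋⊛∙???
????≋∙∘⊛∘∘???
????∘≋⊛∘⊛∘???
????⊛∘⊞∘∙∙???
?????????????
?????????????

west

?????????????
?????????????
?????????????
?????????????
????∘∘∘∘⊛∘???
????⊞≋∘⊛⊛∘???
????∙∘⊚⊛∙∙∘??
????∙⊛∘∙≋⊛∙??
????⊞≋∙∘⊛∘∘??
?????∘≋⊛∘⊛∘??
?????⊛∘⊞∘∙∙??
?????????????
?????????????

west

?????????????
?????????????
?????????????
?????????????
????∘∘∘∘∘⊛∘??
????∙⊞≋∘⊛⊛∘??
????∘∙⊚∘⊛∙∙∘?
????∘∙⊛∘∙≋⊛∙?
????∙⊞≋∙∘⊛∘∘?
??????∘≋⊛∘⊛∘?
??????⊛∘⊞∘∙∙?
?????????????
?????????????

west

?????????????
?????????????
?????????????
?????????????
????⊞∘∘∘∘∘⊛∘?
????∙∙⊞≋∘⊛⊛∘?
????⊛∘⊚∘∘⊛∙∙∘
????∘∘∙⊛∘∙≋⊛∙
????≋∙⊞≋∙∘⊛∘∘
???????∘≋⊛∘⊛∘
???????⊛∘⊞∘∙∙
?????????????
?????????????

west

?????????????
?????????????
?????????????
?????????????
????∘⊞∘∘∘∘∘⊛∘
????∘∙∙⊞≋∘⊛⊛∘
????≋⊛⊚∙∘∘⊛∙∙
????⊛∘∘∙⊛∘∙≋⊛
????⊛≋∙⊞≋∙∘⊛∘
????????∘≋⊛∘⊛
????????⊛∘⊞∘∙
?????????????
?????????????

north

?????????????
?????????????
?????????????
?????????????
????⊞⊛≋∘⊛????
????∘⊞∘∘∘∘∘⊛∘
????∘∙⊚⊞≋∘⊛⊛∘
????≋⊛∘∙∘∘⊛∙∙
????⊛∘∘∙⊛∘∙≋⊛
????⊛≋∙⊞≋∙∘⊛∘
????????∘≋⊛∘⊛
????????⊛∘⊞∘∙
?????????????

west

?????????????
?????????????
?????????????
?????????????
????∘⊞⊛≋∘⊛???
????∙∘⊞∘∘∘∘∘⊛
????∘∘⊚∙⊞≋∘⊛⊛
????∘≋⊛∘∙∘∘⊛∙
????≋⊛∘∘∙⊛∘∙≋
?????⊛≋∙⊞≋∙∘⊛
?????????∘≋⊛∘
?????????⊛∘⊞∘
?????????????

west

?????????????
?????????????
?????????????
?????????????
????∘∘⊞⊛≋∘⊛??
????∘∙∘⊞∘∘∘∘∘
????∘∘⊚∙∙⊞≋∘⊛
????≋∘≋⊛∘∙∘∘⊛
????∘≋⊛∘∘∙⊛∘∙
??????⊛≋∙⊞≋∙∘
??????????∘≋⊛
??????????⊛∘⊞
?????????????

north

?????????????
?????????????
?????????????
?????????????
????⊛∘⊞∙⊛????
????∘∘⊞⊛≋∘⊛??
????∘∙⊚⊞∘∘∘∘∘
????∘∘∘∙∙⊞≋∘⊛
????≋∘≋⊛∘∙∘∘⊛
????∘≋⊛∘∘∙⊛∘∙
??????⊛≋∙⊞≋∙∘
??????????∘≋⊛
??????????⊛∘⊞

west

?????????????
?????????????
?????????????
?????????????
????⊛⊛∘⊞∙⊛???
????∘∘∘⊞⊛≋∘⊛?
????∙∘⊚∘⊞∘∘∘∘
????⊛∘∘∘∙∙⊞≋∘
????∘≋∘≋⊛∘∙∘∘
?????∘≋⊛∘∘∙⊛∘
???????⊛≋∙⊞≋∙
???????????∘≋
???????????⊛∘

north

?????????????
?????????????
?????????????
?????????????
????∙∘∘⊞⊛????
????⊛⊛∘⊞∙⊛???
????∘∘⊚⊞⊛≋∘⊛?
????∙∘∙∘⊞∘∘∘∘
????⊛∘∘∘∙∙⊞≋∘
????∘≋∘≋⊛∘∙∘∘
?????∘≋⊛∘∘∙⊛∘
???????⊛≋∙⊞≋∙
???????????∘≋

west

?????????????
?????????????
?????????????
?????????????
????≋∙∘∘⊞⊛???
????⊞⊛⊛∘⊞∙⊛??
????∘∘⊚∘⊞⊛≋∘⊛
????⊛∙∘∙∘⊞∘∘∘
????∘⊛∘∘∘∙∙⊞≋
?????∘≋∘≋⊛∘∙∘
??????∘≋⊛∘∘∙⊛
????????⊛≋∙⊞≋
????????????∘

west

?????????????
?????????????
?????????????
?????????????
????∙≋∙∘∘⊞⊛??
????⊛⊞⊛⊛∘⊞∙⊛?
????⊛∘⊚∘∘⊞⊛≋∘
????⊞⊛∙∘∙∘⊞∘∘
????∘∘⊛∘∘∘∙∙⊞
??????∘≋∘≋⊛∘∙
???????∘≋⊛∘∘∙
?????????⊛≋∙⊞
?????????????

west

?????????????
?????????????
?????????????
?????????????
????∙∙≋∙∘∘⊞⊛?
????⊛⊛⊞⊛⊛∘⊞∙⊛
????∘⊛⊚∘∘∘⊞⊛≋
????≋⊞⊛∙∘∙∘⊞∘
????≋∘∘⊛∘∘∘∙∙
???????∘≋∘≋⊛∘
????????∘≋⊛∘∘
??????????⊛≋∙
?????????????

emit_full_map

∙∙≋∙∘∘⊞⊛????????
⊛⊛⊞⊛⊛∘⊞∙⊛???????
∘⊛⊚∘∘∘⊞⊛≋∘⊛?????
≋⊞⊛∙∘∙∘⊞∘∘∘∘∘⊛∘?
≋∘∘⊛∘∘∘∙∙⊞≋∘⊛⊛∘?
???∘≋∘≋⊛∘∙∘∘⊛∙∙∘
????∘≋⊛∘∘∙⊛∘∙≋⊛∙
??????⊛≋∙⊞≋∙∘⊛∘∘
??????????∘≋⊛∘⊛∘
??????????⊛∘⊞∘∙∙

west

?????????????
?????????????
?????????????
?????????????
????∙∙∙≋∙∘∘⊞⊛
????∙⊛⊛⊞⊛⊛∘⊞∙
????∙∘⊚∘∘∘∘⊞⊛
????⊛≋⊞⊛∙∘∙∘⊞
????≋≋∘∘⊛∘∘∘∙
????????∘≋∘≋⊛
?????????∘≋⊛∘
???????????⊛≋
?????????????

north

?????????????
?????????????
?????????????
?????????????
????∙∘∘⊞∘????
????∙∙∙≋∙∘∘⊞⊛
????∙⊛⊚⊞⊛⊛∘⊞∙
????∙∘⊛∘∘∘∘⊞⊛
????⊛≋⊞⊛∙∘∙∘⊞
????≋≋∘∘⊛∘∘∘∙
????????∘≋∘≋⊛
?????????∘≋⊛∘
???????????⊛≋

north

?????????????
?????????????
?????????????
?????????????
????≋∙∘∙∙????
????∙∘∘⊞∘????
????∙∙⊚≋∙∘∘⊞⊛
????∙⊛⊛⊞⊛⊛∘⊞∙
????∙∘⊛∘∘∘∘⊞⊛
????⊛≋⊞⊛∙∘∙∘⊞
????≋≋∘∘⊛∘∘∘∙
????????∘≋∘≋⊛
?????????∘≋⊛∘

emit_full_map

≋∙∘∙∙????????????
∙∘∘⊞∘????????????
∙∙⊚≋∙∘∘⊞⊛????????
∙⊛⊛⊞⊛⊛∘⊞∙⊛???????
∙∘⊛∘∘∘∘⊞⊛≋∘⊛?????
⊛≋⊞⊛∙∘∙∘⊞∘∘∘∘∘⊛∘?
≋≋∘∘⊛∘∘∘∙∙⊞≋∘⊛⊛∘?
????∘≋∘≋⊛∘∙∘∘⊛∙∙∘
?????∘≋⊛∘∘∙⊛∘∙≋⊛∙
???????⊛≋∙⊞≋∙∘⊛∘∘
???????????∘≋⊛∘⊛∘
???????????⊛∘⊞∘∙∙


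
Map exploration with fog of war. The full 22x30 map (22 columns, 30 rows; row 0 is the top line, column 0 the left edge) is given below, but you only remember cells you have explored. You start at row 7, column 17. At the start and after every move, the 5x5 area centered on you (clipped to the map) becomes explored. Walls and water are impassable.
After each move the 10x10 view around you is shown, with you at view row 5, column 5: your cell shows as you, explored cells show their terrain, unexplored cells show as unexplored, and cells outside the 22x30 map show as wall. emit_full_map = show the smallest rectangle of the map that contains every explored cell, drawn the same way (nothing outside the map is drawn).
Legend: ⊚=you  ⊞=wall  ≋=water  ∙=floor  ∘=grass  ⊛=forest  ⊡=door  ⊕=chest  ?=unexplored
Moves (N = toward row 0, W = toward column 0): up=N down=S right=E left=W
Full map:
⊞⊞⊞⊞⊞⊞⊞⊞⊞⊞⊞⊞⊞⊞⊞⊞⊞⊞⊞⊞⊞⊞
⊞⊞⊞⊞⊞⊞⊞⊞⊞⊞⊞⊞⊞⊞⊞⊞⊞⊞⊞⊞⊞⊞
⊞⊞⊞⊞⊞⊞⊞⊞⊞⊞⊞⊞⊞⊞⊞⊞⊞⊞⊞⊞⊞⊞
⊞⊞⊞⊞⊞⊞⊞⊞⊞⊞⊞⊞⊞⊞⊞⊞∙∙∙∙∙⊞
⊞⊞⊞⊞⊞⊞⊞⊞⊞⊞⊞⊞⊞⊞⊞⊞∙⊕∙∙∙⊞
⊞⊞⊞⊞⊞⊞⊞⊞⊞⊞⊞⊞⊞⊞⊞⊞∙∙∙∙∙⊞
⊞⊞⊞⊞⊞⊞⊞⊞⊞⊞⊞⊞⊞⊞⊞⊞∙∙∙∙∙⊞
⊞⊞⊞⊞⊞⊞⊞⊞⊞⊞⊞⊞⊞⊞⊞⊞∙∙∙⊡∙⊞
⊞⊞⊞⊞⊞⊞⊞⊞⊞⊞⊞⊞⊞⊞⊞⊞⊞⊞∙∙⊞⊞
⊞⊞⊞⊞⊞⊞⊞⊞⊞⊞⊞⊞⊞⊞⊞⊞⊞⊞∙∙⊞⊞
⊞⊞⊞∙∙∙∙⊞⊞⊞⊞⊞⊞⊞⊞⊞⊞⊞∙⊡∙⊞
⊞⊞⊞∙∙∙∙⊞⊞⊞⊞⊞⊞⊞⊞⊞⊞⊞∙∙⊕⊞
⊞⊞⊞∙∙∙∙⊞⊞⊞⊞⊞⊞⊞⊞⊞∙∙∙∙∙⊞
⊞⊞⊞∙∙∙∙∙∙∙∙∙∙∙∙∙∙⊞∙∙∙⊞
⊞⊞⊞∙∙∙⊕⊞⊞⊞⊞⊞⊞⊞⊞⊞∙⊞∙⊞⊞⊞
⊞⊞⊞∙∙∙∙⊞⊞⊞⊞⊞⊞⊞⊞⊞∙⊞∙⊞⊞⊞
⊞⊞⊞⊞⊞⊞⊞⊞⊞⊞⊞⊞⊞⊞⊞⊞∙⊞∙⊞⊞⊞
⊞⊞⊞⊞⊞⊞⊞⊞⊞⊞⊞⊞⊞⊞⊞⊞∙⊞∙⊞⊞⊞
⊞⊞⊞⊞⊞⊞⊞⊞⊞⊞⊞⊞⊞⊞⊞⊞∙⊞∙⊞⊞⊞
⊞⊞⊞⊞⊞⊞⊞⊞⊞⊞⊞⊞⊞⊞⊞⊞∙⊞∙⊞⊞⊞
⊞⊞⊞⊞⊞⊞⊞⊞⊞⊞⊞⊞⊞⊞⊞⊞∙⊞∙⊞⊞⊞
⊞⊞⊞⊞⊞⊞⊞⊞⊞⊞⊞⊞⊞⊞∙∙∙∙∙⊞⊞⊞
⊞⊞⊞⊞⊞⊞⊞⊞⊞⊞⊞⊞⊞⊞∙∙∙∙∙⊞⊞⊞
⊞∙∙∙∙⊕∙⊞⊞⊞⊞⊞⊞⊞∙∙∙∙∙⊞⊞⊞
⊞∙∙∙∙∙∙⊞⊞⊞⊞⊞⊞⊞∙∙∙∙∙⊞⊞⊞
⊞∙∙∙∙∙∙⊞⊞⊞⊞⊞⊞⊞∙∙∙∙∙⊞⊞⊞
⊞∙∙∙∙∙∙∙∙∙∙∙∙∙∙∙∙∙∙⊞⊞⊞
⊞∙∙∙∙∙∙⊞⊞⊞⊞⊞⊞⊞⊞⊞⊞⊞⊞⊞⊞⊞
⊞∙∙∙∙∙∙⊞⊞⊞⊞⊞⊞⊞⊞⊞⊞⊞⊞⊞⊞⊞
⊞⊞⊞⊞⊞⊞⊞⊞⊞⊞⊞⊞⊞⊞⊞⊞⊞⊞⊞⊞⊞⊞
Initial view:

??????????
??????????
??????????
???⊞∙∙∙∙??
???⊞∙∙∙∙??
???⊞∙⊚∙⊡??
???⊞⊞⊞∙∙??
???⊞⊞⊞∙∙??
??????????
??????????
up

??????????
??????????
??????????
???⊞∙⊕∙∙??
???⊞∙∙∙∙??
???⊞∙⊚∙∙??
???⊞∙∙∙⊡??
???⊞⊞⊞∙∙??
???⊞⊞⊞∙∙??
??????????

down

??????????
??????????
???⊞∙⊕∙∙??
???⊞∙∙∙∙??
???⊞∙∙∙∙??
???⊞∙⊚∙⊡??
???⊞⊞⊞∙∙??
???⊞⊞⊞∙∙??
??????????
??????????

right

?????????⊞
?????????⊞
??⊞∙⊕∙∙??⊞
??⊞∙∙∙∙∙?⊞
??⊞∙∙∙∙∙?⊞
??⊞∙∙⊚⊡∙?⊞
??⊞⊞⊞∙∙⊞?⊞
??⊞⊞⊞∙∙⊞?⊞
?????????⊞
?????????⊞

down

?????????⊞
??⊞∙⊕∙∙??⊞
??⊞∙∙∙∙∙?⊞
??⊞∙∙∙∙∙?⊞
??⊞∙∙∙⊡∙?⊞
??⊞⊞⊞⊚∙⊞?⊞
??⊞⊞⊞∙∙⊞?⊞
???⊞⊞∙⊡∙?⊞
?????????⊞
?????????⊞

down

??⊞∙⊕∙∙??⊞
??⊞∙∙∙∙∙?⊞
??⊞∙∙∙∙∙?⊞
??⊞∙∙∙⊡∙?⊞
??⊞⊞⊞∙∙⊞?⊞
??⊞⊞⊞⊚∙⊞?⊞
???⊞⊞∙⊡∙?⊞
???⊞⊞∙∙⊕?⊞
?????????⊞
?????????⊞

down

??⊞∙∙∙∙∙?⊞
??⊞∙∙∙∙∙?⊞
??⊞∙∙∙⊡∙?⊞
??⊞⊞⊞∙∙⊞?⊞
??⊞⊞⊞∙∙⊞?⊞
???⊞⊞⊚⊡∙?⊞
???⊞⊞∙∙⊕?⊞
???∙∙∙∙∙?⊞
?????????⊞
?????????⊞

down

??⊞∙∙∙∙∙?⊞
??⊞∙∙∙⊡∙?⊞
??⊞⊞⊞∙∙⊞?⊞
??⊞⊞⊞∙∙⊞?⊞
???⊞⊞∙⊡∙?⊞
???⊞⊞⊚∙⊕?⊞
???∙∙∙∙∙?⊞
???∙⊞∙∙∙?⊞
?????????⊞
?????????⊞

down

??⊞∙∙∙⊡∙?⊞
??⊞⊞⊞∙∙⊞?⊞
??⊞⊞⊞∙∙⊞?⊞
???⊞⊞∙⊡∙?⊞
???⊞⊞∙∙⊕?⊞
???∙∙⊚∙∙?⊞
???∙⊞∙∙∙?⊞
???∙⊞∙⊞⊞?⊞
?????????⊞
?????????⊞

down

??⊞⊞⊞∙∙⊞?⊞
??⊞⊞⊞∙∙⊞?⊞
???⊞⊞∙⊡∙?⊞
???⊞⊞∙∙⊕?⊞
???∙∙∙∙∙?⊞
???∙⊞⊚∙∙?⊞
???∙⊞∙⊞⊞?⊞
???∙⊞∙⊞⊞?⊞
?????????⊞
?????????⊞

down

??⊞⊞⊞∙∙⊞?⊞
???⊞⊞∙⊡∙?⊞
???⊞⊞∙∙⊕?⊞
???∙∙∙∙∙?⊞
???∙⊞∙∙∙?⊞
???∙⊞⊚⊞⊞?⊞
???∙⊞∙⊞⊞?⊞
???∙⊞∙⊞⊞?⊞
?????????⊞
?????????⊞

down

???⊞⊞∙⊡∙?⊞
???⊞⊞∙∙⊕?⊞
???∙∙∙∙∙?⊞
???∙⊞∙∙∙?⊞
???∙⊞∙⊞⊞?⊞
???∙⊞⊚⊞⊞?⊞
???∙⊞∙⊞⊞?⊞
???∙⊞∙⊞⊞?⊞
?????????⊞
?????????⊞

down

???⊞⊞∙∙⊕?⊞
???∙∙∙∙∙?⊞
???∙⊞∙∙∙?⊞
???∙⊞∙⊞⊞?⊞
???∙⊞∙⊞⊞?⊞
???∙⊞⊚⊞⊞?⊞
???∙⊞∙⊞⊞?⊞
???∙⊞∙⊞⊞?⊞
?????????⊞
?????????⊞

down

???∙∙∙∙∙?⊞
???∙⊞∙∙∙?⊞
???∙⊞∙⊞⊞?⊞
???∙⊞∙⊞⊞?⊞
???∙⊞∙⊞⊞?⊞
???∙⊞⊚⊞⊞?⊞
???∙⊞∙⊞⊞?⊞
???∙⊞∙⊞⊞?⊞
?????????⊞
?????????⊞

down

???∙⊞∙∙∙?⊞
???∙⊞∙⊞⊞?⊞
???∙⊞∙⊞⊞?⊞
???∙⊞∙⊞⊞?⊞
???∙⊞∙⊞⊞?⊞
???∙⊞⊚⊞⊞?⊞
???∙⊞∙⊞⊞?⊞
???∙⊞∙⊞⊞?⊞
?????????⊞
?????????⊞

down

???∙⊞∙⊞⊞?⊞
???∙⊞∙⊞⊞?⊞
???∙⊞∙⊞⊞?⊞
???∙⊞∙⊞⊞?⊞
???∙⊞∙⊞⊞?⊞
???∙⊞⊚⊞⊞?⊞
???∙⊞∙⊞⊞?⊞
???∙∙∙⊞⊞?⊞
?????????⊞
?????????⊞

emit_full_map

⊞∙⊕∙∙?
⊞∙∙∙∙∙
⊞∙∙∙∙∙
⊞∙∙∙⊡∙
⊞⊞⊞∙∙⊞
⊞⊞⊞∙∙⊞
?⊞⊞∙⊡∙
?⊞⊞∙∙⊕
?∙∙∙∙∙
?∙⊞∙∙∙
?∙⊞∙⊞⊞
?∙⊞∙⊞⊞
?∙⊞∙⊞⊞
?∙⊞∙⊞⊞
?∙⊞∙⊞⊞
?∙⊞⊚⊞⊞
?∙⊞∙⊞⊞
?∙∙∙⊞⊞

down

???∙⊞∙⊞⊞?⊞
???∙⊞∙⊞⊞?⊞
???∙⊞∙⊞⊞?⊞
???∙⊞∙⊞⊞?⊞
???∙⊞∙⊞⊞?⊞
???∙⊞⊚⊞⊞?⊞
???∙∙∙⊞⊞?⊞
???∙∙∙⊞⊞?⊞
?????????⊞
?????????⊞

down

???∙⊞∙⊞⊞?⊞
???∙⊞∙⊞⊞?⊞
???∙⊞∙⊞⊞?⊞
???∙⊞∙⊞⊞?⊞
???∙⊞∙⊞⊞?⊞
???∙∙⊚⊞⊞?⊞
???∙∙∙⊞⊞?⊞
???∙∙∙⊞⊞?⊞
?????????⊞
?????????⊞

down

???∙⊞∙⊞⊞?⊞
???∙⊞∙⊞⊞?⊞
???∙⊞∙⊞⊞?⊞
???∙⊞∙⊞⊞?⊞
???∙∙∙⊞⊞?⊞
???∙∙⊚⊞⊞?⊞
???∙∙∙⊞⊞?⊞
???∙∙∙⊞⊞?⊞
?????????⊞
?????????⊞

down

???∙⊞∙⊞⊞?⊞
???∙⊞∙⊞⊞?⊞
???∙⊞∙⊞⊞?⊞
???∙∙∙⊞⊞?⊞
???∙∙∙⊞⊞?⊞
???∙∙⊚⊞⊞?⊞
???∙∙∙⊞⊞?⊞
???∙∙∙⊞⊞?⊞
?????????⊞
?????????⊞

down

???∙⊞∙⊞⊞?⊞
???∙⊞∙⊞⊞?⊞
???∙∙∙⊞⊞?⊞
???∙∙∙⊞⊞?⊞
???∙∙∙⊞⊞?⊞
???∙∙⊚⊞⊞?⊞
???∙∙∙⊞⊞?⊞
???∙∙∙⊞⊞?⊞
?????????⊞
?????????⊞

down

???∙⊞∙⊞⊞?⊞
???∙∙∙⊞⊞?⊞
???∙∙∙⊞⊞?⊞
???∙∙∙⊞⊞?⊞
???∙∙∙⊞⊞?⊞
???∙∙⊚⊞⊞?⊞
???∙∙∙⊞⊞?⊞
???⊞⊞⊞⊞⊞?⊞
?????????⊞
?????????⊞

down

???∙∙∙⊞⊞?⊞
???∙∙∙⊞⊞?⊞
???∙∙∙⊞⊞?⊞
???∙∙∙⊞⊞?⊞
???∙∙∙⊞⊞?⊞
???∙∙⊚⊞⊞?⊞
???⊞⊞⊞⊞⊞?⊞
???⊞⊞⊞⊞⊞?⊞
?????????⊞
⊞⊞⊞⊞⊞⊞⊞⊞⊞⊞

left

????∙∙∙⊞⊞?
????∙∙∙⊞⊞?
????∙∙∙⊞⊞?
???∙∙∙∙⊞⊞?
???∙∙∙∙⊞⊞?
???∙∙⊚∙⊞⊞?
???⊞⊞⊞⊞⊞⊞?
???⊞⊞⊞⊞⊞⊞?
??????????
⊞⊞⊞⊞⊞⊞⊞⊞⊞⊞

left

?????∙∙∙⊞⊞
?????∙∙∙⊞⊞
?????∙∙∙⊞⊞
???∙∙∙∙∙⊞⊞
???∙∙∙∙∙⊞⊞
???∙∙⊚∙∙⊞⊞
???⊞⊞⊞⊞⊞⊞⊞
???⊞⊞⊞⊞⊞⊞⊞
??????????
⊞⊞⊞⊞⊞⊞⊞⊞⊞⊞

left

??????∙∙∙⊞
??????∙∙∙⊞
??????∙∙∙⊞
???⊞∙∙∙∙∙⊞
???⊞∙∙∙∙∙⊞
???∙∙⊚∙∙∙⊞
???⊞⊞⊞⊞⊞⊞⊞
???⊞⊞⊞⊞⊞⊞⊞
??????????
⊞⊞⊞⊞⊞⊞⊞⊞⊞⊞

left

???????∙∙∙
???????∙∙∙
???????∙∙∙
???⊞⊞∙∙∙∙∙
???⊞⊞∙∙∙∙∙
???∙∙⊚∙∙∙∙
???⊞⊞⊞⊞⊞⊞⊞
???⊞⊞⊞⊞⊞⊞⊞
??????????
⊞⊞⊞⊞⊞⊞⊞⊞⊞⊞

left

????????∙∙
????????∙∙
????????∙∙
???⊞⊞⊞∙∙∙∙
???⊞⊞⊞∙∙∙∙
???∙∙⊚∙∙∙∙
???⊞⊞⊞⊞⊞⊞⊞
???⊞⊞⊞⊞⊞⊞⊞
??????????
⊞⊞⊞⊞⊞⊞⊞⊞⊞⊞

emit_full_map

????⊞∙⊕∙∙?
????⊞∙∙∙∙∙
????⊞∙∙∙∙∙
????⊞∙∙∙⊡∙
????⊞⊞⊞∙∙⊞
????⊞⊞⊞∙∙⊞
?????⊞⊞∙⊡∙
?????⊞⊞∙∙⊕
?????∙∙∙∙∙
?????∙⊞∙∙∙
?????∙⊞∙⊞⊞
?????∙⊞∙⊞⊞
?????∙⊞∙⊞⊞
?????∙⊞∙⊞⊞
?????∙⊞∙⊞⊞
?????∙⊞∙⊞⊞
?????∙⊞∙⊞⊞
?????∙∙∙⊞⊞
?????∙∙∙⊞⊞
?????∙∙∙⊞⊞
⊞⊞⊞∙∙∙∙∙⊞⊞
⊞⊞⊞∙∙∙∙∙⊞⊞
∙∙⊚∙∙∙∙∙⊞⊞
⊞⊞⊞⊞⊞⊞⊞⊞⊞⊞
⊞⊞⊞⊞⊞⊞⊞⊞⊞⊞

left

?????????∙
?????????∙
?????????∙
???⊞⊞⊞⊞∙∙∙
???⊞⊞⊞⊞∙∙∙
???∙∙⊚∙∙∙∙
???⊞⊞⊞⊞⊞⊞⊞
???⊞⊞⊞⊞⊞⊞⊞
??????????
⊞⊞⊞⊞⊞⊞⊞⊞⊞⊞

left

??????????
??????????
??????????
???⊞⊞⊞⊞⊞∙∙
???⊞⊞⊞⊞⊞∙∙
???∙∙⊚∙∙∙∙
???⊞⊞⊞⊞⊞⊞⊞
???⊞⊞⊞⊞⊞⊞⊞
??????????
⊞⊞⊞⊞⊞⊞⊞⊞⊞⊞

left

??????????
??????????
??????????
???⊞⊞⊞⊞⊞⊞∙
???⊞⊞⊞⊞⊞⊞∙
???∙∙⊚∙∙∙∙
???⊞⊞⊞⊞⊞⊞⊞
???⊞⊞⊞⊞⊞⊞⊞
??????????
⊞⊞⊞⊞⊞⊞⊞⊞⊞⊞

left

??????????
??????????
??????????
???⊞⊞⊞⊞⊞⊞⊞
???⊞⊞⊞⊞⊞⊞⊞
???∙∙⊚∙∙∙∙
???⊞⊞⊞⊞⊞⊞⊞
???⊞⊞⊞⊞⊞⊞⊞
??????????
⊞⊞⊞⊞⊞⊞⊞⊞⊞⊞

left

??????????
??????????
??????????
???∙⊞⊞⊞⊞⊞⊞
???∙⊞⊞⊞⊞⊞⊞
???∙∙⊚∙∙∙∙
???∙⊞⊞⊞⊞⊞⊞
???∙⊞⊞⊞⊞⊞⊞
??????????
⊞⊞⊞⊞⊞⊞⊞⊞⊞⊞

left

??????????
??????????
??????????
???∙∙⊞⊞⊞⊞⊞
???∙∙⊞⊞⊞⊞⊞
???∙∙⊚∙∙∙∙
???∙∙⊞⊞⊞⊞⊞
???∙∙⊞⊞⊞⊞⊞
??????????
⊞⊞⊞⊞⊞⊞⊞⊞⊞⊞

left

??????????
??????????
??????????
???∙∙∙⊞⊞⊞⊞
???∙∙∙⊞⊞⊞⊞
???∙∙⊚∙∙∙∙
???∙∙∙⊞⊞⊞⊞
???∙∙∙⊞⊞⊞⊞
??????????
⊞⊞⊞⊞⊞⊞⊞⊞⊞⊞

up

??????????
??????????
??????????
???∙⊕∙⊞⊞??
???∙∙∙⊞⊞⊞⊞
???∙∙⊚⊞⊞⊞⊞
???∙∙∙∙∙∙∙
???∙∙∙⊞⊞⊞⊞
???∙∙∙⊞⊞⊞⊞
??????????

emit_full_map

???????????⊞∙⊕∙∙?
???????????⊞∙∙∙∙∙
???????????⊞∙∙∙∙∙
???????????⊞∙∙∙⊡∙
???????????⊞⊞⊞∙∙⊞
???????????⊞⊞⊞∙∙⊞
????????????⊞⊞∙⊡∙
????????????⊞⊞∙∙⊕
????????????∙∙∙∙∙
????????????∙⊞∙∙∙
????????????∙⊞∙⊞⊞
????????????∙⊞∙⊞⊞
????????????∙⊞∙⊞⊞
????????????∙⊞∙⊞⊞
????????????∙⊞∙⊞⊞
????????????∙⊞∙⊞⊞
????????????∙⊞∙⊞⊞
????????????∙∙∙⊞⊞
????????????∙∙∙⊞⊞
∙⊕∙⊞⊞???????∙∙∙⊞⊞
∙∙∙⊞⊞⊞⊞⊞⊞⊞∙∙∙∙∙⊞⊞
∙∙⊚⊞⊞⊞⊞⊞⊞⊞∙∙∙∙∙⊞⊞
∙∙∙∙∙∙∙∙∙∙∙∙∙∙∙⊞⊞
∙∙∙⊞⊞⊞⊞⊞⊞⊞⊞⊞⊞⊞⊞⊞⊞
∙∙∙⊞⊞⊞⊞⊞⊞⊞⊞⊞⊞⊞⊞⊞⊞


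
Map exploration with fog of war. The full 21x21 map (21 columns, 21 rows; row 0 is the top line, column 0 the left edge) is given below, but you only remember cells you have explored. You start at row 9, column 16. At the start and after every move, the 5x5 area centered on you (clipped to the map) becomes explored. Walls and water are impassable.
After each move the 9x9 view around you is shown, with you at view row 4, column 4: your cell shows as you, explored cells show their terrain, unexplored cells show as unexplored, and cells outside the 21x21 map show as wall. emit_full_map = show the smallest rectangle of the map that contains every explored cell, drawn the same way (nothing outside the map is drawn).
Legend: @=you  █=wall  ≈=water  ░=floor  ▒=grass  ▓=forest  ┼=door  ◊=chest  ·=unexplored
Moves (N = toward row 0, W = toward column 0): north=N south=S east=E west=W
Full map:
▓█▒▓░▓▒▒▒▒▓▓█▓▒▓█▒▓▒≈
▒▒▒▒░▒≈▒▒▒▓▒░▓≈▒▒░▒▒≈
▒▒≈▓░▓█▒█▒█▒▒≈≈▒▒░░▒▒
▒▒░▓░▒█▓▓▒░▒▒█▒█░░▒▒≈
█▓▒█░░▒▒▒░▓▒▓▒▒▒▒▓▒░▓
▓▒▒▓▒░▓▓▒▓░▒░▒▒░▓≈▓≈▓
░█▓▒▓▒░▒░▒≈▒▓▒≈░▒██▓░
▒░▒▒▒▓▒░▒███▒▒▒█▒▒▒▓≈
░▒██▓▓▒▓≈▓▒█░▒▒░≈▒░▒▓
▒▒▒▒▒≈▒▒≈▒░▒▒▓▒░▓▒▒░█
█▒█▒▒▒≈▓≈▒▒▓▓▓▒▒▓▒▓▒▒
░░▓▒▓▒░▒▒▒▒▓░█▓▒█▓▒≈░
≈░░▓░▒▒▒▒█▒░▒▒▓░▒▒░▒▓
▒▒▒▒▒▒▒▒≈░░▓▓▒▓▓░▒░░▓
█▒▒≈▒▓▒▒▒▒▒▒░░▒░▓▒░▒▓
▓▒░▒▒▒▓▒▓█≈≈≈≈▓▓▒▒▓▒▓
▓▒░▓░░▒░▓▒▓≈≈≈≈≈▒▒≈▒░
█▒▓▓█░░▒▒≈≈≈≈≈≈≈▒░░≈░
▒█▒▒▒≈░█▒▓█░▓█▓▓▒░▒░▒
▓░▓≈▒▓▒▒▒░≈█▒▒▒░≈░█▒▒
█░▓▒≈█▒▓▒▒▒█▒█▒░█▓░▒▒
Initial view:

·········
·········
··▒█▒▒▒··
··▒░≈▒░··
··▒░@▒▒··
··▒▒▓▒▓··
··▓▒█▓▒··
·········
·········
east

········█
········█
·▒█▒▒▒▓·█
·▒░≈▒░▒·█
·▒░▓@▒░·█
·▒▒▓▒▓▒·█
·▓▒█▓▒≈·█
········█
········█

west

·········
·········
··▒█▒▒▒▓·
··▒░≈▒░▒·
··▒░@▒▒░·
··▒▒▓▒▓▒·
··▓▒█▓▒≈·
·········
·········

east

········█
········█
·▒█▒▒▒▓·█
·▒░≈▒░▒·█
·▒░▓@▒░·█
·▒▒▓▒▓▒·█
·▓▒█▓▒≈·█
········█
········█

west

·········
·········
··▒█▒▒▒▓·
··▒░≈▒░▒·
··▒░@▒▒░·
··▒▒▓▒▓▒·
··▓▒█▓▒≈·
·········
·········

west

·········
·········
··▒▒█▒▒▒▓
··▒▒░≈▒░▒
··▓▒@▓▒▒░
··▓▒▒▓▒▓▒
··█▓▒█▓▒≈
·········
·········

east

·········
·········
·▒▒█▒▒▒▓·
·▒▒░≈▒░▒·
·▓▒░@▒▒░·
·▓▒▒▓▒▓▒·
·█▓▒█▓▒≈·
·········
·········

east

········█
········█
▒▒█▒▒▒▓·█
▒▒░≈▒░▒·█
▓▒░▓@▒░·█
▓▒▒▓▒▓▒·█
█▓▒█▓▒≈·█
········█
········█

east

·······██
·······██
▒█▒▒▒▓≈██
▒░≈▒░▒▓██
▒░▓▒@░███
▒▒▓▒▓▒▒██
▓▒█▓▒≈░██
·······██
·······██

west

········█
········█
▒▒█▒▒▒▓≈█
▒▒░≈▒░▒▓█
▓▒░▓@▒░██
▓▒▒▓▒▓▒▒█
█▓▒█▓▒≈░█
········█
········█

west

·········
·········
·▒▒█▒▒▒▓≈
·▒▒░≈▒░▒▓
·▓▒░@▒▒░█
·▓▒▒▓▒▓▒▒
·█▓▒█▓▒≈░
·········
·········

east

········█
········█
▒▒█▒▒▒▓≈█
▒▒░≈▒░▒▓█
▓▒░▓@▒░██
▓▒▒▓▒▓▒▒█
█▓▒█▓▒≈░█
········█
········█

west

·········
·········
·▒▒█▒▒▒▓≈
·▒▒░≈▒░▒▓
·▓▒░@▒▒░█
·▓▒▒▓▒▓▒▒
·█▓▒█▓▒≈░
·········
·········

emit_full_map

▒▒█▒▒▒▓≈
▒▒░≈▒░▒▓
▓▒░@▒▒░█
▓▒▒▓▒▓▒▒
█▓▒█▓▒≈░

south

·········
·▒▒█▒▒▒▓≈
·▒▒░≈▒░▒▓
·▓▒░▓▒▒░█
·▓▒▒@▒▓▒▒
·█▓▒█▓▒≈░
··▓░▒▒░··
·········
·········

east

········█
▒▒█▒▒▒▓≈█
▒▒░≈▒░▒▓█
▓▒░▓▒▒░██
▓▒▒▓@▓▒▒█
█▓▒█▓▒≈░█
·▓░▒▒░▒·█
········█
········█

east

·······██
▒█▒▒▒▓≈██
▒░≈▒░▒▓██
▒░▓▒▒░███
▒▒▓▒@▒▒██
▓▒█▓▒≈░██
▓░▒▒░▒▓██
·······██
·······██

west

········█
▒▒█▒▒▒▓≈█
▒▒░≈▒░▒▓█
▓▒░▓▒▒░██
▓▒▒▓@▓▒▒█
█▓▒█▓▒≈░█
·▓░▒▒░▒▓█
········█
········█

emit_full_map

▒▒█▒▒▒▓≈
▒▒░≈▒░▒▓
▓▒░▓▒▒░█
▓▒▒▓@▓▒▒
█▓▒█▓▒≈░
·▓░▒▒░▒▓

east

·······██
▒█▒▒▒▓≈██
▒░≈▒░▒▓██
▒░▓▒▒░███
▒▒▓▒@▒▒██
▓▒█▓▒≈░██
▓░▒▒░▒▓██
·······██
·······██

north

·······██
·······██
▒█▒▒▒▓≈██
▒░≈▒░▒▓██
▒░▓▒@░███
▒▒▓▒▓▒▒██
▓▒█▓▒≈░██
▓░▒▒░▒▓██
·······██

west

········█
········█
▒▒█▒▒▒▓≈█
▒▒░≈▒░▒▓█
▓▒░▓@▒░██
▓▒▒▓▒▓▒▒█
█▓▒█▓▒≈░█
·▓░▒▒░▒▓█
········█

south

········█
▒▒█▒▒▒▓≈█
▒▒░≈▒░▒▓█
▓▒░▓▒▒░██
▓▒▒▓@▓▒▒█
█▓▒█▓▒≈░█
·▓░▒▒░▒▓█
········█
········█

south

▒▒█▒▒▒▓≈█
▒▒░≈▒░▒▓█
▓▒░▓▒▒░██
▓▒▒▓▒▓▒▒█
█▓▒█@▒≈░█
·▓░▒▒░▒▓█
··▓░▒░░·█
········█
········█

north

········█
▒▒█▒▒▒▓≈█
▒▒░≈▒░▒▓█
▓▒░▓▒▒░██
▓▒▒▓@▓▒▒█
█▓▒█▓▒≈░█
·▓░▒▒░▒▓█
··▓░▒░░·█
········█

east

·······██
▒█▒▒▒▓≈██
▒░≈▒░▒▓██
▒░▓▒▒░███
▒▒▓▒@▒▒██
▓▒█▓▒≈░██
▓░▒▒░▒▓██
·▓░▒░░·██
·······██

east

······███
█▒▒▒▓≈███
░≈▒░▒▓███
░▓▒▒░████
▒▓▒▓@▒███
▒█▓▒≈░███
░▒▒░▒▓███
▓░▒░░·███
······███

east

·····████
▒▒▒▓≈████
≈▒░▒▓████
▓▒▒░█████
▓▒▓▒@████
█▓▒≈░████
▒▒░▒▓████
░▒░░·████
·····████

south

▒▒▒▓≈████
≈▒░▒▓████
▓▒▒░█████
▓▒▓▒▒████
█▓▒≈@████
▒▒░▒▓████
░▒░░▓████
·····████
·····████

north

·····████
▒▒▒▓≈████
≈▒░▒▓████
▓▒▒░█████
▓▒▓▒@████
█▓▒≈░████
▒▒░▒▓████
░▒░░▓████
·····████

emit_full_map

▒▒█▒▒▒▓≈
▒▒░≈▒░▒▓
▓▒░▓▒▒░█
▓▒▒▓▒▓▒@
█▓▒█▓▒≈░
·▓░▒▒░▒▓
··▓░▒░░▓

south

▒▒▒▓≈████
≈▒░▒▓████
▓▒▒░█████
▓▒▓▒▒████
█▓▒≈@████
▒▒░▒▓████
░▒░░▓████
·····████
·····████

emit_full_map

▒▒█▒▒▒▓≈
▒▒░≈▒░▒▓
▓▒░▓▒▒░█
▓▒▒▓▒▓▒▒
█▓▒█▓▒≈@
·▓░▒▒░▒▓
··▓░▒░░▓


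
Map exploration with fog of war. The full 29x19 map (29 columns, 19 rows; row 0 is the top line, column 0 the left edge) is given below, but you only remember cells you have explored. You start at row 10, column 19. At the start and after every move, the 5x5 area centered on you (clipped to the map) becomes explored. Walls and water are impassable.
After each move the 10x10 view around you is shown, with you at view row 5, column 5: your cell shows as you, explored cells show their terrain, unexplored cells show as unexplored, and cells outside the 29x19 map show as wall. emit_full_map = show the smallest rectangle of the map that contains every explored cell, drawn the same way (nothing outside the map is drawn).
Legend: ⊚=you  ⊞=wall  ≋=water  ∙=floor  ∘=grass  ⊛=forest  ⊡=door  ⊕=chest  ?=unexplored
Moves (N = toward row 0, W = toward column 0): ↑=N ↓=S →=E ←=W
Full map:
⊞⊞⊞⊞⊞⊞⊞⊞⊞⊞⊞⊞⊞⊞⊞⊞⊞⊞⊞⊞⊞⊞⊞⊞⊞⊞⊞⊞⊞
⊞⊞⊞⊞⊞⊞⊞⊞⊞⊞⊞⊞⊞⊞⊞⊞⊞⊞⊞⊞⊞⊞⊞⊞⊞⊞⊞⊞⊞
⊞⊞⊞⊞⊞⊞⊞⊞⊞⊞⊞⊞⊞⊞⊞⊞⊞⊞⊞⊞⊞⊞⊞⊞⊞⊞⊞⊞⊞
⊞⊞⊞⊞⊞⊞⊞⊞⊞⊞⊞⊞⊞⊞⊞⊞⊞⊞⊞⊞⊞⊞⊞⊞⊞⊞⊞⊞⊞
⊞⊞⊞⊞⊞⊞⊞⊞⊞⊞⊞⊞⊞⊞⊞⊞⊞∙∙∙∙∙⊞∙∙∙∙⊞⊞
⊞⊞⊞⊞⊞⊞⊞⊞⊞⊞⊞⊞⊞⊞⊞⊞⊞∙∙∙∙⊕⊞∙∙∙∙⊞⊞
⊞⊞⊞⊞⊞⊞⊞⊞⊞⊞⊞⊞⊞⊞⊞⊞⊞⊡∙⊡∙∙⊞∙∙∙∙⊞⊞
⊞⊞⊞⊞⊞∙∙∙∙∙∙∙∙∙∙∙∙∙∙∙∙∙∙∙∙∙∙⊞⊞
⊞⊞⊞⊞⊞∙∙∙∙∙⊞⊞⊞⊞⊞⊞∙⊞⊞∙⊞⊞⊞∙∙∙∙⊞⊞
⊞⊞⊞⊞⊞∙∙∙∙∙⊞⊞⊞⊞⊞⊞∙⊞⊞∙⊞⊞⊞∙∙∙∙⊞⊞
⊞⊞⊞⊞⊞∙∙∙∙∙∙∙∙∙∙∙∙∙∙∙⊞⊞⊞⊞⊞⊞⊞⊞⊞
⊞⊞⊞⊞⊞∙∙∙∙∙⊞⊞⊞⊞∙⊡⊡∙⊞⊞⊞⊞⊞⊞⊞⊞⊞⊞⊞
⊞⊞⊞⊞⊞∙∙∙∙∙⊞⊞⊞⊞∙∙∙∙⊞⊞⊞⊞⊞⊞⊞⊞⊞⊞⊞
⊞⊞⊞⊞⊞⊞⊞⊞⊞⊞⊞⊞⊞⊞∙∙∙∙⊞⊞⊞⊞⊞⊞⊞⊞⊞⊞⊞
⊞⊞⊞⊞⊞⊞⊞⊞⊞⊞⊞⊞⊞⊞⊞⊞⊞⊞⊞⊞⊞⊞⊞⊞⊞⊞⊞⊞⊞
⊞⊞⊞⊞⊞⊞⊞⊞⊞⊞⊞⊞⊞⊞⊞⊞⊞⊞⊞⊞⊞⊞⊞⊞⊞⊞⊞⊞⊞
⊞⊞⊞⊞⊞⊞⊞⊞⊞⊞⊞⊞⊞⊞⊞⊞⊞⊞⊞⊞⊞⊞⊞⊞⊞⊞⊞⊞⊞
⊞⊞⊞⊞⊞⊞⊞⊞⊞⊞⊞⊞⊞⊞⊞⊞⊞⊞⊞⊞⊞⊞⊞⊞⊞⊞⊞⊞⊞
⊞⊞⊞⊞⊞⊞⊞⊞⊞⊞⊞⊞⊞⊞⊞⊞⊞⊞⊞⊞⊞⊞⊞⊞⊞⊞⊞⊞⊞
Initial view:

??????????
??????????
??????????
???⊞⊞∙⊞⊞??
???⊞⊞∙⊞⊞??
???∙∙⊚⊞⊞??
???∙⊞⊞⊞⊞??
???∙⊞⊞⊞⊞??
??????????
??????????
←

??????????
??????????
??????????
???∙⊞⊞∙⊞⊞?
???∙⊞⊞∙⊞⊞?
???∙∙⊚∙⊞⊞?
???⊡∙⊞⊞⊞⊞?
???∙∙⊞⊞⊞⊞?
??????????
??????????

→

??????????
??????????
??????????
??∙⊞⊞∙⊞⊞??
??∙⊞⊞∙⊞⊞??
??∙∙∙⊚⊞⊞??
??⊡∙⊞⊞⊞⊞??
??∙∙⊞⊞⊞⊞??
??????????
??????????

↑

??????????
??????????
??????????
???∙∙∙∙∙??
??∙⊞⊞∙⊞⊞??
??∙⊞⊞⊚⊞⊞??
??∙∙∙∙⊞⊞??
??⊡∙⊞⊞⊞⊞??
??∙∙⊞⊞⊞⊞??
??????????

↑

??????????
??????????
??????????
???⊡∙⊡∙∙??
???∙∙∙∙∙??
??∙⊞⊞⊚⊞⊞??
??∙⊞⊞∙⊞⊞??
??∙∙∙∙⊞⊞??
??⊡∙⊞⊞⊞⊞??
??∙∙⊞⊞⊞⊞??

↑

??????????
??????????
??????????
???∙∙∙∙⊕??
???⊡∙⊡∙∙??
???∙∙⊚∙∙??
??∙⊞⊞∙⊞⊞??
??∙⊞⊞∙⊞⊞??
??∙∙∙∙⊞⊞??
??⊡∙⊞⊞⊞⊞??

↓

??????????
??????????
???∙∙∙∙⊕??
???⊡∙⊡∙∙??
???∙∙∙∙∙??
??∙⊞⊞⊚⊞⊞??
??∙⊞⊞∙⊞⊞??
??∙∙∙∙⊞⊞??
??⊡∙⊞⊞⊞⊞??
??∙∙⊞⊞⊞⊞??

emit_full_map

?∙∙∙∙⊕
?⊡∙⊡∙∙
?∙∙∙∙∙
∙⊞⊞⊚⊞⊞
∙⊞⊞∙⊞⊞
∙∙∙∙⊞⊞
⊡∙⊞⊞⊞⊞
∙∙⊞⊞⊞⊞

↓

??????????
???∙∙∙∙⊕??
???⊡∙⊡∙∙??
???∙∙∙∙∙??
??∙⊞⊞∙⊞⊞??
??∙⊞⊞⊚⊞⊞??
??∙∙∙∙⊞⊞??
??⊡∙⊞⊞⊞⊞??
??∙∙⊞⊞⊞⊞??
??????????

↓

???∙∙∙∙⊕??
???⊡∙⊡∙∙??
???∙∙∙∙∙??
??∙⊞⊞∙⊞⊞??
??∙⊞⊞∙⊞⊞??
??∙∙∙⊚⊞⊞??
??⊡∙⊞⊞⊞⊞??
??∙∙⊞⊞⊞⊞??
??????????
??????????

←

????∙∙∙∙⊕?
????⊡∙⊡∙∙?
????∙∙∙∙∙?
???∙⊞⊞∙⊞⊞?
???∙⊞⊞∙⊞⊞?
???∙∙⊚∙⊞⊞?
???⊡∙⊞⊞⊞⊞?
???∙∙⊞⊞⊞⊞?
??????????
??????????

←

?????∙∙∙∙⊕
?????⊡∙⊡∙∙
?????∙∙∙∙∙
???⊞∙⊞⊞∙⊞⊞
???⊞∙⊞⊞∙⊞⊞
???∙∙⊚∙∙⊞⊞
???⊡⊡∙⊞⊞⊞⊞
???∙∙∙⊞⊞⊞⊞
??????????
??????????

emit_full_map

??∙∙∙∙⊕
??⊡∙⊡∙∙
??∙∙∙∙∙
⊞∙⊞⊞∙⊞⊞
⊞∙⊞⊞∙⊞⊞
∙∙⊚∙∙⊞⊞
⊡⊡∙⊞⊞⊞⊞
∙∙∙⊞⊞⊞⊞

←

??????∙∙∙∙
??????⊡∙⊡∙
??????∙∙∙∙
???⊞⊞∙⊞⊞∙⊞
???⊞⊞∙⊞⊞∙⊞
???∙∙⊚∙∙∙⊞
???∙⊡⊡∙⊞⊞⊞
???∙∙∙∙⊞⊞⊞
??????????
??????????

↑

??????????
??????∙∙∙∙
??????⊡∙⊡∙
???∙∙∙∙∙∙∙
???⊞⊞∙⊞⊞∙⊞
???⊞⊞⊚⊞⊞∙⊞
???∙∙∙∙∙∙⊞
???∙⊡⊡∙⊞⊞⊞
???∙∙∙∙⊞⊞⊞
??????????

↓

??????∙∙∙∙
??????⊡∙⊡∙
???∙∙∙∙∙∙∙
???⊞⊞∙⊞⊞∙⊞
???⊞⊞∙⊞⊞∙⊞
???∙∙⊚∙∙∙⊞
???∙⊡⊡∙⊞⊞⊞
???∙∙∙∙⊞⊞⊞
??????????
??????????

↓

??????⊡∙⊡∙
???∙∙∙∙∙∙∙
???⊞⊞∙⊞⊞∙⊞
???⊞⊞∙⊞⊞∙⊞
???∙∙∙∙∙∙⊞
???∙⊡⊚∙⊞⊞⊞
???∙∙∙∙⊞⊞⊞
???∙∙∙∙⊞??
??????????
??????????

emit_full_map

???∙∙∙∙⊕
???⊡∙⊡∙∙
∙∙∙∙∙∙∙∙
⊞⊞∙⊞⊞∙⊞⊞
⊞⊞∙⊞⊞∙⊞⊞
∙∙∙∙∙∙⊞⊞
∙⊡⊚∙⊞⊞⊞⊞
∙∙∙∙⊞⊞⊞⊞
∙∙∙∙⊞???

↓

???∙∙∙∙∙∙∙
???⊞⊞∙⊞⊞∙⊞
???⊞⊞∙⊞⊞∙⊞
???∙∙∙∙∙∙⊞
???∙⊡⊡∙⊞⊞⊞
???∙∙⊚∙⊞⊞⊞
???∙∙∙∙⊞??
???⊞⊞⊞⊞⊞??
??????????
??????????

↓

???⊞⊞∙⊞⊞∙⊞
???⊞⊞∙⊞⊞∙⊞
???∙∙∙∙∙∙⊞
???∙⊡⊡∙⊞⊞⊞
???∙∙∙∙⊞⊞⊞
???∙∙⊚∙⊞??
???⊞⊞⊞⊞⊞??
???⊞⊞⊞⊞⊞??
??????????
??????????

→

??⊞⊞∙⊞⊞∙⊞⊞
??⊞⊞∙⊞⊞∙⊞⊞
??∙∙∙∙∙∙⊞⊞
??∙⊡⊡∙⊞⊞⊞⊞
??∙∙∙∙⊞⊞⊞⊞
??∙∙∙⊚⊞⊞??
??⊞⊞⊞⊞⊞⊞??
??⊞⊞⊞⊞⊞⊞??
??????????
??????????

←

???⊞⊞∙⊞⊞∙⊞
???⊞⊞∙⊞⊞∙⊞
???∙∙∙∙∙∙⊞
???∙⊡⊡∙⊞⊞⊞
???∙∙∙∙⊞⊞⊞
???∙∙⊚∙⊞⊞?
???⊞⊞⊞⊞⊞⊞?
???⊞⊞⊞⊞⊞⊞?
??????????
??????????

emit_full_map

???∙∙∙∙⊕
???⊡∙⊡∙∙
∙∙∙∙∙∙∙∙
⊞⊞∙⊞⊞∙⊞⊞
⊞⊞∙⊞⊞∙⊞⊞
∙∙∙∙∙∙⊞⊞
∙⊡⊡∙⊞⊞⊞⊞
∙∙∙∙⊞⊞⊞⊞
∙∙⊚∙⊞⊞??
⊞⊞⊞⊞⊞⊞??
⊞⊞⊞⊞⊞⊞??

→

??⊞⊞∙⊞⊞∙⊞⊞
??⊞⊞∙⊞⊞∙⊞⊞
??∙∙∙∙∙∙⊞⊞
??∙⊡⊡∙⊞⊞⊞⊞
??∙∙∙∙⊞⊞⊞⊞
??∙∙∙⊚⊞⊞??
??⊞⊞⊞⊞⊞⊞??
??⊞⊞⊞⊞⊞⊞??
??????????
??????????

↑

??∙∙∙∙∙∙∙∙
??⊞⊞∙⊞⊞∙⊞⊞
??⊞⊞∙⊞⊞∙⊞⊞
??∙∙∙∙∙∙⊞⊞
??∙⊡⊡∙⊞⊞⊞⊞
??∙∙∙⊚⊞⊞⊞⊞
??∙∙∙∙⊞⊞??
??⊞⊞⊞⊞⊞⊞??
??⊞⊞⊞⊞⊞⊞??
??????????

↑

?????⊡∙⊡∙∙
??∙∙∙∙∙∙∙∙
??⊞⊞∙⊞⊞∙⊞⊞
??⊞⊞∙⊞⊞∙⊞⊞
??∙∙∙∙∙∙⊞⊞
??∙⊡⊡⊚⊞⊞⊞⊞
??∙∙∙∙⊞⊞⊞⊞
??∙∙∙∙⊞⊞??
??⊞⊞⊞⊞⊞⊞??
??⊞⊞⊞⊞⊞⊞??

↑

?????∙∙∙∙⊕
?????⊡∙⊡∙∙
??∙∙∙∙∙∙∙∙
??⊞⊞∙⊞⊞∙⊞⊞
??⊞⊞∙⊞⊞∙⊞⊞
??∙∙∙⊚∙∙⊞⊞
??∙⊡⊡∙⊞⊞⊞⊞
??∙∙∙∙⊞⊞⊞⊞
??∙∙∙∙⊞⊞??
??⊞⊞⊞⊞⊞⊞??

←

??????∙∙∙∙
??????⊡∙⊡∙
???∙∙∙∙∙∙∙
???⊞⊞∙⊞⊞∙⊞
???⊞⊞∙⊞⊞∙⊞
???∙∙⊚∙∙∙⊞
???∙⊡⊡∙⊞⊞⊞
???∙∙∙∙⊞⊞⊞
???∙∙∙∙⊞⊞?
???⊞⊞⊞⊞⊞⊞?

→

?????∙∙∙∙⊕
?????⊡∙⊡∙∙
??∙∙∙∙∙∙∙∙
??⊞⊞∙⊞⊞∙⊞⊞
??⊞⊞∙⊞⊞∙⊞⊞
??∙∙∙⊚∙∙⊞⊞
??∙⊡⊡∙⊞⊞⊞⊞
??∙∙∙∙⊞⊞⊞⊞
??∙∙∙∙⊞⊞??
??⊞⊞⊞⊞⊞⊞??

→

????∙∙∙∙⊕?
????⊡∙⊡∙∙?
?∙∙∙∙∙∙∙∙?
?⊞⊞∙⊞⊞∙⊞⊞?
?⊞⊞∙⊞⊞∙⊞⊞?
?∙∙∙∙⊚∙⊞⊞?
?∙⊡⊡∙⊞⊞⊞⊞?
?∙∙∙∙⊞⊞⊞⊞?
?∙∙∙∙⊞⊞???
?⊞⊞⊞⊞⊞⊞???
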